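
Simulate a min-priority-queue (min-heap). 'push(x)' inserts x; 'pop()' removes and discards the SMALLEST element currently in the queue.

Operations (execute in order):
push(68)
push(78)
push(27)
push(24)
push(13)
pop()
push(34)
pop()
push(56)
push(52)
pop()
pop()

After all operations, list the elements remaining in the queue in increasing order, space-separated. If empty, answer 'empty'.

push(68): heap contents = [68]
push(78): heap contents = [68, 78]
push(27): heap contents = [27, 68, 78]
push(24): heap contents = [24, 27, 68, 78]
push(13): heap contents = [13, 24, 27, 68, 78]
pop() → 13: heap contents = [24, 27, 68, 78]
push(34): heap contents = [24, 27, 34, 68, 78]
pop() → 24: heap contents = [27, 34, 68, 78]
push(56): heap contents = [27, 34, 56, 68, 78]
push(52): heap contents = [27, 34, 52, 56, 68, 78]
pop() → 27: heap contents = [34, 52, 56, 68, 78]
pop() → 34: heap contents = [52, 56, 68, 78]

Answer: 52 56 68 78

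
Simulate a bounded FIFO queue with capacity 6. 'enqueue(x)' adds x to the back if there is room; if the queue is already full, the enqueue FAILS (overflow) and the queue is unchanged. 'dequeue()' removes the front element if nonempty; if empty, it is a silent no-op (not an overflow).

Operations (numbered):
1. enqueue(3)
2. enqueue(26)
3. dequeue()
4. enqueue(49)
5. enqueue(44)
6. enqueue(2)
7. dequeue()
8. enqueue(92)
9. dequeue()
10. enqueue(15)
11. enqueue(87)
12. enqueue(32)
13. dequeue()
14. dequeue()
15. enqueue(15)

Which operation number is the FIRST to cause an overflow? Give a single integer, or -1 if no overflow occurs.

1. enqueue(3): size=1
2. enqueue(26): size=2
3. dequeue(): size=1
4. enqueue(49): size=2
5. enqueue(44): size=3
6. enqueue(2): size=4
7. dequeue(): size=3
8. enqueue(92): size=4
9. dequeue(): size=3
10. enqueue(15): size=4
11. enqueue(87): size=5
12. enqueue(32): size=6
13. dequeue(): size=5
14. dequeue(): size=4
15. enqueue(15): size=5

Answer: -1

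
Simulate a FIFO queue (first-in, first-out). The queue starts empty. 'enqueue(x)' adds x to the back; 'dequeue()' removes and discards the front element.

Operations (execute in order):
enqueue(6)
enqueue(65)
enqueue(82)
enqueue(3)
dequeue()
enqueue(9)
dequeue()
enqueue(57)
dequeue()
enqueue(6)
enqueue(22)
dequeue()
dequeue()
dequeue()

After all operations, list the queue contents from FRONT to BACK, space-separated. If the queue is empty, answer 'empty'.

Answer: 6 22

Derivation:
enqueue(6): [6]
enqueue(65): [6, 65]
enqueue(82): [6, 65, 82]
enqueue(3): [6, 65, 82, 3]
dequeue(): [65, 82, 3]
enqueue(9): [65, 82, 3, 9]
dequeue(): [82, 3, 9]
enqueue(57): [82, 3, 9, 57]
dequeue(): [3, 9, 57]
enqueue(6): [3, 9, 57, 6]
enqueue(22): [3, 9, 57, 6, 22]
dequeue(): [9, 57, 6, 22]
dequeue(): [57, 6, 22]
dequeue(): [6, 22]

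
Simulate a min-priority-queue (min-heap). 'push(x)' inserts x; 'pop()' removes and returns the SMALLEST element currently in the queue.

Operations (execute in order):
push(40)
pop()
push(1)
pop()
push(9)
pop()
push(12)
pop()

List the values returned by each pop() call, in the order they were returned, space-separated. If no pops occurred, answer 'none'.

Answer: 40 1 9 12

Derivation:
push(40): heap contents = [40]
pop() → 40: heap contents = []
push(1): heap contents = [1]
pop() → 1: heap contents = []
push(9): heap contents = [9]
pop() → 9: heap contents = []
push(12): heap contents = [12]
pop() → 12: heap contents = []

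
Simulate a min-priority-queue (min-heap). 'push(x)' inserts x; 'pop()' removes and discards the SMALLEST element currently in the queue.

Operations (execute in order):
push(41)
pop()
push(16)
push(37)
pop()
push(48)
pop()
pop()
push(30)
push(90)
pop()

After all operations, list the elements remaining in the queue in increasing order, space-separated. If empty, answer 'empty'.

push(41): heap contents = [41]
pop() → 41: heap contents = []
push(16): heap contents = [16]
push(37): heap contents = [16, 37]
pop() → 16: heap contents = [37]
push(48): heap contents = [37, 48]
pop() → 37: heap contents = [48]
pop() → 48: heap contents = []
push(30): heap contents = [30]
push(90): heap contents = [30, 90]
pop() → 30: heap contents = [90]

Answer: 90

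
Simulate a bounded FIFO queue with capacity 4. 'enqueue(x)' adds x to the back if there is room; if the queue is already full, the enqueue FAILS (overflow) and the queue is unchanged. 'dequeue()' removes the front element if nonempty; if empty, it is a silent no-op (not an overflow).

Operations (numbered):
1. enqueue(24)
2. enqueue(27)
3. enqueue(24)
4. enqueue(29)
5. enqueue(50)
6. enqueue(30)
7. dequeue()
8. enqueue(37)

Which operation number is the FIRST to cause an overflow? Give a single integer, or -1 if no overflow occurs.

1. enqueue(24): size=1
2. enqueue(27): size=2
3. enqueue(24): size=3
4. enqueue(29): size=4
5. enqueue(50): size=4=cap → OVERFLOW (fail)
6. enqueue(30): size=4=cap → OVERFLOW (fail)
7. dequeue(): size=3
8. enqueue(37): size=4

Answer: 5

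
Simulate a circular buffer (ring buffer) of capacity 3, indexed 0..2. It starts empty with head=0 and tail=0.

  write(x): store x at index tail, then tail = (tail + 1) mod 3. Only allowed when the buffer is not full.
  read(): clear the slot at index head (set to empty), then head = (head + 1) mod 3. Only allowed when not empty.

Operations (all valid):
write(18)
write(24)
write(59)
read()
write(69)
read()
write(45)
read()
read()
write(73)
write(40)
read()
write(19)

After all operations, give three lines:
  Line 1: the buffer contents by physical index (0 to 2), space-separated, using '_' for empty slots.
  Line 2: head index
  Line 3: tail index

Answer: 40 19 73
2
2

Derivation:
write(18): buf=[18 _ _], head=0, tail=1, size=1
write(24): buf=[18 24 _], head=0, tail=2, size=2
write(59): buf=[18 24 59], head=0, tail=0, size=3
read(): buf=[_ 24 59], head=1, tail=0, size=2
write(69): buf=[69 24 59], head=1, tail=1, size=3
read(): buf=[69 _ 59], head=2, tail=1, size=2
write(45): buf=[69 45 59], head=2, tail=2, size=3
read(): buf=[69 45 _], head=0, tail=2, size=2
read(): buf=[_ 45 _], head=1, tail=2, size=1
write(73): buf=[_ 45 73], head=1, tail=0, size=2
write(40): buf=[40 45 73], head=1, tail=1, size=3
read(): buf=[40 _ 73], head=2, tail=1, size=2
write(19): buf=[40 19 73], head=2, tail=2, size=3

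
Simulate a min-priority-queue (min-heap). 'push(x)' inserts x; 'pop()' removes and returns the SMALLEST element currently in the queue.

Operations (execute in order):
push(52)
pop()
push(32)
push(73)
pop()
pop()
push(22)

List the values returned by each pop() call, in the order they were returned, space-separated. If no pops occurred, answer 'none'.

Answer: 52 32 73

Derivation:
push(52): heap contents = [52]
pop() → 52: heap contents = []
push(32): heap contents = [32]
push(73): heap contents = [32, 73]
pop() → 32: heap contents = [73]
pop() → 73: heap contents = []
push(22): heap contents = [22]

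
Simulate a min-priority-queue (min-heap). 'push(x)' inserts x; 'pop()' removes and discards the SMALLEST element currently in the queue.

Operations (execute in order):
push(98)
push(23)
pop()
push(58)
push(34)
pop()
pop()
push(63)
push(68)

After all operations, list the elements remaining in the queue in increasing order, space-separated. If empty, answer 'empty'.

push(98): heap contents = [98]
push(23): heap contents = [23, 98]
pop() → 23: heap contents = [98]
push(58): heap contents = [58, 98]
push(34): heap contents = [34, 58, 98]
pop() → 34: heap contents = [58, 98]
pop() → 58: heap contents = [98]
push(63): heap contents = [63, 98]
push(68): heap contents = [63, 68, 98]

Answer: 63 68 98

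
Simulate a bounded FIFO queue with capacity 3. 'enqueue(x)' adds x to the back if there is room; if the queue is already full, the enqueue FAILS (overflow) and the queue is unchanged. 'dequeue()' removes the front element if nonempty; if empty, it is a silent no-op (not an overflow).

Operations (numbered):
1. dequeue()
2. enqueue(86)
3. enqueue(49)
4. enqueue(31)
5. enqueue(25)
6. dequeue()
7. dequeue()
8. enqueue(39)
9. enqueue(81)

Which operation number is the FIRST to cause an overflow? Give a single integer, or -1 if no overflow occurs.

1. dequeue(): empty, no-op, size=0
2. enqueue(86): size=1
3. enqueue(49): size=2
4. enqueue(31): size=3
5. enqueue(25): size=3=cap → OVERFLOW (fail)
6. dequeue(): size=2
7. dequeue(): size=1
8. enqueue(39): size=2
9. enqueue(81): size=3

Answer: 5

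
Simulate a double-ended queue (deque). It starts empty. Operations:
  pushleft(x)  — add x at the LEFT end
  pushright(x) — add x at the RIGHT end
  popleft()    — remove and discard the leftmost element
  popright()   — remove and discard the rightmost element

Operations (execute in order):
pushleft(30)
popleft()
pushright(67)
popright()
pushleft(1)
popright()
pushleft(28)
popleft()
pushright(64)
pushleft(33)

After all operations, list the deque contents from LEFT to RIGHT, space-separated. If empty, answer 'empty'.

pushleft(30): [30]
popleft(): []
pushright(67): [67]
popright(): []
pushleft(1): [1]
popright(): []
pushleft(28): [28]
popleft(): []
pushright(64): [64]
pushleft(33): [33, 64]

Answer: 33 64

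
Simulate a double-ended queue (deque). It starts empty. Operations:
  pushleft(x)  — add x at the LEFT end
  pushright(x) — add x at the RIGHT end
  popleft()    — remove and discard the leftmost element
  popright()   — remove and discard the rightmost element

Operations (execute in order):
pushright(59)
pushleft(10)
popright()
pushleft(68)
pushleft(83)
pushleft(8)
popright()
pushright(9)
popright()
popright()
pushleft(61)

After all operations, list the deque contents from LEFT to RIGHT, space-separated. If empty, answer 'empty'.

Answer: 61 8 83

Derivation:
pushright(59): [59]
pushleft(10): [10, 59]
popright(): [10]
pushleft(68): [68, 10]
pushleft(83): [83, 68, 10]
pushleft(8): [8, 83, 68, 10]
popright(): [8, 83, 68]
pushright(9): [8, 83, 68, 9]
popright(): [8, 83, 68]
popright(): [8, 83]
pushleft(61): [61, 8, 83]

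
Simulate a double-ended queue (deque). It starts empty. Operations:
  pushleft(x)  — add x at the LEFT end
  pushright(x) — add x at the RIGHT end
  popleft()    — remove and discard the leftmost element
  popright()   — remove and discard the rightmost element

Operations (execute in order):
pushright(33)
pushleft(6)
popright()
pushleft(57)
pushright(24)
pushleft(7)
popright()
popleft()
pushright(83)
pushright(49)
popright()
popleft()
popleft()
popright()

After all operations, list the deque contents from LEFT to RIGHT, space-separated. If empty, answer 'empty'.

pushright(33): [33]
pushleft(6): [6, 33]
popright(): [6]
pushleft(57): [57, 6]
pushright(24): [57, 6, 24]
pushleft(7): [7, 57, 6, 24]
popright(): [7, 57, 6]
popleft(): [57, 6]
pushright(83): [57, 6, 83]
pushright(49): [57, 6, 83, 49]
popright(): [57, 6, 83]
popleft(): [6, 83]
popleft(): [83]
popright(): []

Answer: empty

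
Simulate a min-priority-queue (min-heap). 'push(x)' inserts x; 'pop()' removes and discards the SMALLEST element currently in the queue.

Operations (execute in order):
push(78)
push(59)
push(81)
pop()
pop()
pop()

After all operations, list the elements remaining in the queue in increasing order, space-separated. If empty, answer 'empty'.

push(78): heap contents = [78]
push(59): heap contents = [59, 78]
push(81): heap contents = [59, 78, 81]
pop() → 59: heap contents = [78, 81]
pop() → 78: heap contents = [81]
pop() → 81: heap contents = []

Answer: empty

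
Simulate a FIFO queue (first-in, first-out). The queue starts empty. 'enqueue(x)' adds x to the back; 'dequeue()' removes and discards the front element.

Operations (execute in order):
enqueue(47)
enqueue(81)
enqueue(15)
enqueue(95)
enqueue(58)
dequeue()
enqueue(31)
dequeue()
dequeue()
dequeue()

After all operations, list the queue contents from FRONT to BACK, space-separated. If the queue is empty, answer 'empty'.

enqueue(47): [47]
enqueue(81): [47, 81]
enqueue(15): [47, 81, 15]
enqueue(95): [47, 81, 15, 95]
enqueue(58): [47, 81, 15, 95, 58]
dequeue(): [81, 15, 95, 58]
enqueue(31): [81, 15, 95, 58, 31]
dequeue(): [15, 95, 58, 31]
dequeue(): [95, 58, 31]
dequeue(): [58, 31]

Answer: 58 31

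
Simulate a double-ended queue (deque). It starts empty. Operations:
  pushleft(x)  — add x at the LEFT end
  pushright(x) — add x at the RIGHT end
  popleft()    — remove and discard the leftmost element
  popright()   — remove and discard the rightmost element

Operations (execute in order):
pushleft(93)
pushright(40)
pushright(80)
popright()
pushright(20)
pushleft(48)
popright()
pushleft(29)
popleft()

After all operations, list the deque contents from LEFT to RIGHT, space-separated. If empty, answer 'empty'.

pushleft(93): [93]
pushright(40): [93, 40]
pushright(80): [93, 40, 80]
popright(): [93, 40]
pushright(20): [93, 40, 20]
pushleft(48): [48, 93, 40, 20]
popright(): [48, 93, 40]
pushleft(29): [29, 48, 93, 40]
popleft(): [48, 93, 40]

Answer: 48 93 40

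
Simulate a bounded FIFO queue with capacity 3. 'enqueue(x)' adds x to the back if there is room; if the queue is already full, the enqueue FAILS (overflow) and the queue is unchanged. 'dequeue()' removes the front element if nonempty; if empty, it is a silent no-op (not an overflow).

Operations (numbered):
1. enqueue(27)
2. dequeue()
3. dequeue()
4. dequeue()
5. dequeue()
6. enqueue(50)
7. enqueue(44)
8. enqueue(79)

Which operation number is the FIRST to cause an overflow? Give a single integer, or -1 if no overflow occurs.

Answer: -1

Derivation:
1. enqueue(27): size=1
2. dequeue(): size=0
3. dequeue(): empty, no-op, size=0
4. dequeue(): empty, no-op, size=0
5. dequeue(): empty, no-op, size=0
6. enqueue(50): size=1
7. enqueue(44): size=2
8. enqueue(79): size=3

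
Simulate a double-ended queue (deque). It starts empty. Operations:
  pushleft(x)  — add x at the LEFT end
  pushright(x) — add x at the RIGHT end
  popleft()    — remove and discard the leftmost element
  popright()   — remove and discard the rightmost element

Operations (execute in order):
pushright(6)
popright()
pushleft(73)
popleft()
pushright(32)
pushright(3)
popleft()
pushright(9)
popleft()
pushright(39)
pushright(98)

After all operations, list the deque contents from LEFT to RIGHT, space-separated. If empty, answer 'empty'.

Answer: 9 39 98

Derivation:
pushright(6): [6]
popright(): []
pushleft(73): [73]
popleft(): []
pushright(32): [32]
pushright(3): [32, 3]
popleft(): [3]
pushright(9): [3, 9]
popleft(): [9]
pushright(39): [9, 39]
pushright(98): [9, 39, 98]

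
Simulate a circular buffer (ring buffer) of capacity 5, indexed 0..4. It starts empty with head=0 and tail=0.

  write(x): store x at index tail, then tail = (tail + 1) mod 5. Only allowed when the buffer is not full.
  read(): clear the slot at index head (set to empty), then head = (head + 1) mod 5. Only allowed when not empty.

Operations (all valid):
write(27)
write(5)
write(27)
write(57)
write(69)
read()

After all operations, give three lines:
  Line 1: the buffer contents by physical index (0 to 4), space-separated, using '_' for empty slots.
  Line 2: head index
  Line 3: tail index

Answer: _ 5 27 57 69
1
0

Derivation:
write(27): buf=[27 _ _ _ _], head=0, tail=1, size=1
write(5): buf=[27 5 _ _ _], head=0, tail=2, size=2
write(27): buf=[27 5 27 _ _], head=0, tail=3, size=3
write(57): buf=[27 5 27 57 _], head=0, tail=4, size=4
write(69): buf=[27 5 27 57 69], head=0, tail=0, size=5
read(): buf=[_ 5 27 57 69], head=1, tail=0, size=4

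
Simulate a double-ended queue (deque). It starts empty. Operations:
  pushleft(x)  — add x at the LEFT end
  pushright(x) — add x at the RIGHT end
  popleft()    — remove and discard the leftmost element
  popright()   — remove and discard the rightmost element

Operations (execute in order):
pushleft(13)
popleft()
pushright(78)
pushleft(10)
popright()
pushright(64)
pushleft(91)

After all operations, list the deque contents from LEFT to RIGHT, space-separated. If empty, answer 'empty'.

pushleft(13): [13]
popleft(): []
pushright(78): [78]
pushleft(10): [10, 78]
popright(): [10]
pushright(64): [10, 64]
pushleft(91): [91, 10, 64]

Answer: 91 10 64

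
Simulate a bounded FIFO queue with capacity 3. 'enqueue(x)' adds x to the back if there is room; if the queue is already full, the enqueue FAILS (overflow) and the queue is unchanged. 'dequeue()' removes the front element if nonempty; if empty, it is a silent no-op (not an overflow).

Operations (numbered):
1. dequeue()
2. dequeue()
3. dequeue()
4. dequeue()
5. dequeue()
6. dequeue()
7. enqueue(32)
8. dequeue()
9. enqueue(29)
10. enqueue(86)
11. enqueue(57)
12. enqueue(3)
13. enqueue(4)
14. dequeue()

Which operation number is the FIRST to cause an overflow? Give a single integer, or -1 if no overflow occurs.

1. dequeue(): empty, no-op, size=0
2. dequeue(): empty, no-op, size=0
3. dequeue(): empty, no-op, size=0
4. dequeue(): empty, no-op, size=0
5. dequeue(): empty, no-op, size=0
6. dequeue(): empty, no-op, size=0
7. enqueue(32): size=1
8. dequeue(): size=0
9. enqueue(29): size=1
10. enqueue(86): size=2
11. enqueue(57): size=3
12. enqueue(3): size=3=cap → OVERFLOW (fail)
13. enqueue(4): size=3=cap → OVERFLOW (fail)
14. dequeue(): size=2

Answer: 12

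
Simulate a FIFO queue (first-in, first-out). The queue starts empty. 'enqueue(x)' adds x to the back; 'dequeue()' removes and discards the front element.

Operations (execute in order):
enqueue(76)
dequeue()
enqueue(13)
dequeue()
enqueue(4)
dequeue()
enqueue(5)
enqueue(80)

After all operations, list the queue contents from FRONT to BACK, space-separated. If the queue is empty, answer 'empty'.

enqueue(76): [76]
dequeue(): []
enqueue(13): [13]
dequeue(): []
enqueue(4): [4]
dequeue(): []
enqueue(5): [5]
enqueue(80): [5, 80]

Answer: 5 80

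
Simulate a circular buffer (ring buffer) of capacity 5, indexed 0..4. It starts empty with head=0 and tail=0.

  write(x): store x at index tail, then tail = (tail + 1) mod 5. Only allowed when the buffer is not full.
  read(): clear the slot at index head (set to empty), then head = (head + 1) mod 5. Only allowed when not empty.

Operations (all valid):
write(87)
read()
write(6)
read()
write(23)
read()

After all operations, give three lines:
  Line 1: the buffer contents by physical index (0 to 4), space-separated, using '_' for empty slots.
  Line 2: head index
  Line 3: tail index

write(87): buf=[87 _ _ _ _], head=0, tail=1, size=1
read(): buf=[_ _ _ _ _], head=1, tail=1, size=0
write(6): buf=[_ 6 _ _ _], head=1, tail=2, size=1
read(): buf=[_ _ _ _ _], head=2, tail=2, size=0
write(23): buf=[_ _ 23 _ _], head=2, tail=3, size=1
read(): buf=[_ _ _ _ _], head=3, tail=3, size=0

Answer: _ _ _ _ _
3
3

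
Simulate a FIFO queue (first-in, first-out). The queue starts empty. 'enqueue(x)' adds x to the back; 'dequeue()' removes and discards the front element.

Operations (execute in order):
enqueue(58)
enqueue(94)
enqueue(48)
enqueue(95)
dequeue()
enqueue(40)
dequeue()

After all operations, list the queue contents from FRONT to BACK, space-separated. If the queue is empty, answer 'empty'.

enqueue(58): [58]
enqueue(94): [58, 94]
enqueue(48): [58, 94, 48]
enqueue(95): [58, 94, 48, 95]
dequeue(): [94, 48, 95]
enqueue(40): [94, 48, 95, 40]
dequeue(): [48, 95, 40]

Answer: 48 95 40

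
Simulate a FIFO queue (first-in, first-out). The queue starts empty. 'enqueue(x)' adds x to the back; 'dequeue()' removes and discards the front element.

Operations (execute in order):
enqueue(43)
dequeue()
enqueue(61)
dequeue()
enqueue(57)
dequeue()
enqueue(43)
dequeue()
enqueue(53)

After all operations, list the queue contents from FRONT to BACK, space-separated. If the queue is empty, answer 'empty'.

Answer: 53

Derivation:
enqueue(43): [43]
dequeue(): []
enqueue(61): [61]
dequeue(): []
enqueue(57): [57]
dequeue(): []
enqueue(43): [43]
dequeue(): []
enqueue(53): [53]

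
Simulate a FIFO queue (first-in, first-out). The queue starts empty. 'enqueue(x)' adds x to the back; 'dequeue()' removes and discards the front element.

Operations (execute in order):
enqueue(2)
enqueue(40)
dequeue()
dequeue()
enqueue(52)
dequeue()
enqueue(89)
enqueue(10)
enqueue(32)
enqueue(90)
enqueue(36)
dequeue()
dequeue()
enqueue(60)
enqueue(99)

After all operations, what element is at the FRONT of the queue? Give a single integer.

enqueue(2): queue = [2]
enqueue(40): queue = [2, 40]
dequeue(): queue = [40]
dequeue(): queue = []
enqueue(52): queue = [52]
dequeue(): queue = []
enqueue(89): queue = [89]
enqueue(10): queue = [89, 10]
enqueue(32): queue = [89, 10, 32]
enqueue(90): queue = [89, 10, 32, 90]
enqueue(36): queue = [89, 10, 32, 90, 36]
dequeue(): queue = [10, 32, 90, 36]
dequeue(): queue = [32, 90, 36]
enqueue(60): queue = [32, 90, 36, 60]
enqueue(99): queue = [32, 90, 36, 60, 99]

Answer: 32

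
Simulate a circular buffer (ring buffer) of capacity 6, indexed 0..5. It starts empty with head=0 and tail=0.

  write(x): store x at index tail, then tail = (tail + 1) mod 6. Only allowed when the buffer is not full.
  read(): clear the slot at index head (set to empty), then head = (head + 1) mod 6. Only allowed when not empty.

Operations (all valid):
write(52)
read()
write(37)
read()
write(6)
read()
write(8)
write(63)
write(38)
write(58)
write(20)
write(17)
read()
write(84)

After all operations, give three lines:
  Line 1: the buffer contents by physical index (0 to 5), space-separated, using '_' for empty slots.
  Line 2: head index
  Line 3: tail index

Answer: 58 20 17 84 63 38
4
4

Derivation:
write(52): buf=[52 _ _ _ _ _], head=0, tail=1, size=1
read(): buf=[_ _ _ _ _ _], head=1, tail=1, size=0
write(37): buf=[_ 37 _ _ _ _], head=1, tail=2, size=1
read(): buf=[_ _ _ _ _ _], head=2, tail=2, size=0
write(6): buf=[_ _ 6 _ _ _], head=2, tail=3, size=1
read(): buf=[_ _ _ _ _ _], head=3, tail=3, size=0
write(8): buf=[_ _ _ 8 _ _], head=3, tail=4, size=1
write(63): buf=[_ _ _ 8 63 _], head=3, tail=5, size=2
write(38): buf=[_ _ _ 8 63 38], head=3, tail=0, size=3
write(58): buf=[58 _ _ 8 63 38], head=3, tail=1, size=4
write(20): buf=[58 20 _ 8 63 38], head=3, tail=2, size=5
write(17): buf=[58 20 17 8 63 38], head=3, tail=3, size=6
read(): buf=[58 20 17 _ 63 38], head=4, tail=3, size=5
write(84): buf=[58 20 17 84 63 38], head=4, tail=4, size=6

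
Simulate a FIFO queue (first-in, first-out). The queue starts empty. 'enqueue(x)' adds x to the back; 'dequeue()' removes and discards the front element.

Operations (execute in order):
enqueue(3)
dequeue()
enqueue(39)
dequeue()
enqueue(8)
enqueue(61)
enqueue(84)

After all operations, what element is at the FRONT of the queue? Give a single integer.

enqueue(3): queue = [3]
dequeue(): queue = []
enqueue(39): queue = [39]
dequeue(): queue = []
enqueue(8): queue = [8]
enqueue(61): queue = [8, 61]
enqueue(84): queue = [8, 61, 84]

Answer: 8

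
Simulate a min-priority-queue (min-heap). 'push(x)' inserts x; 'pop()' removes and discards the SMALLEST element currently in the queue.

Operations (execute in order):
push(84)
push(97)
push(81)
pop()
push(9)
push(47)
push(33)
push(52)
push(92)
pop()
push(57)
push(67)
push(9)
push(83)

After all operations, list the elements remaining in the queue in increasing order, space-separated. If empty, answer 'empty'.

Answer: 9 33 47 52 57 67 83 84 92 97

Derivation:
push(84): heap contents = [84]
push(97): heap contents = [84, 97]
push(81): heap contents = [81, 84, 97]
pop() → 81: heap contents = [84, 97]
push(9): heap contents = [9, 84, 97]
push(47): heap contents = [9, 47, 84, 97]
push(33): heap contents = [9, 33, 47, 84, 97]
push(52): heap contents = [9, 33, 47, 52, 84, 97]
push(92): heap contents = [9, 33, 47, 52, 84, 92, 97]
pop() → 9: heap contents = [33, 47, 52, 84, 92, 97]
push(57): heap contents = [33, 47, 52, 57, 84, 92, 97]
push(67): heap contents = [33, 47, 52, 57, 67, 84, 92, 97]
push(9): heap contents = [9, 33, 47, 52, 57, 67, 84, 92, 97]
push(83): heap contents = [9, 33, 47, 52, 57, 67, 83, 84, 92, 97]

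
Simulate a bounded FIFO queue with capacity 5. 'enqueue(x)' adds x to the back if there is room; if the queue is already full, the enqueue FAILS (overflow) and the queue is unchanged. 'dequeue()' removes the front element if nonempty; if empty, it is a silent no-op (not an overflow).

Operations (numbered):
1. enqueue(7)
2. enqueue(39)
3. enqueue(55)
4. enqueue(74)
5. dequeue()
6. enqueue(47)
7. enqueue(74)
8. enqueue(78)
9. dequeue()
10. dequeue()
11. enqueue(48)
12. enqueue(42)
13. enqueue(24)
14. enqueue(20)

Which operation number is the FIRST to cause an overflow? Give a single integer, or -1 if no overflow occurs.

Answer: 8

Derivation:
1. enqueue(7): size=1
2. enqueue(39): size=2
3. enqueue(55): size=3
4. enqueue(74): size=4
5. dequeue(): size=3
6. enqueue(47): size=4
7. enqueue(74): size=5
8. enqueue(78): size=5=cap → OVERFLOW (fail)
9. dequeue(): size=4
10. dequeue(): size=3
11. enqueue(48): size=4
12. enqueue(42): size=5
13. enqueue(24): size=5=cap → OVERFLOW (fail)
14. enqueue(20): size=5=cap → OVERFLOW (fail)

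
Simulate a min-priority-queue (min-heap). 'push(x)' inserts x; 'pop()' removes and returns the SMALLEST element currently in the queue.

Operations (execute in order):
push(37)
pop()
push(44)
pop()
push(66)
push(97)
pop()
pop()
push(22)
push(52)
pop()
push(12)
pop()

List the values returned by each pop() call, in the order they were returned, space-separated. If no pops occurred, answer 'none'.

push(37): heap contents = [37]
pop() → 37: heap contents = []
push(44): heap contents = [44]
pop() → 44: heap contents = []
push(66): heap contents = [66]
push(97): heap contents = [66, 97]
pop() → 66: heap contents = [97]
pop() → 97: heap contents = []
push(22): heap contents = [22]
push(52): heap contents = [22, 52]
pop() → 22: heap contents = [52]
push(12): heap contents = [12, 52]
pop() → 12: heap contents = [52]

Answer: 37 44 66 97 22 12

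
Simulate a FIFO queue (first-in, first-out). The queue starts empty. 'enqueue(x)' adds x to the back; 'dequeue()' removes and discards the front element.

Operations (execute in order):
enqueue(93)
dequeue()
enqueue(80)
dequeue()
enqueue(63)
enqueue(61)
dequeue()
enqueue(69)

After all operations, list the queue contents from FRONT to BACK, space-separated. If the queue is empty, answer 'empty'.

Answer: 61 69

Derivation:
enqueue(93): [93]
dequeue(): []
enqueue(80): [80]
dequeue(): []
enqueue(63): [63]
enqueue(61): [63, 61]
dequeue(): [61]
enqueue(69): [61, 69]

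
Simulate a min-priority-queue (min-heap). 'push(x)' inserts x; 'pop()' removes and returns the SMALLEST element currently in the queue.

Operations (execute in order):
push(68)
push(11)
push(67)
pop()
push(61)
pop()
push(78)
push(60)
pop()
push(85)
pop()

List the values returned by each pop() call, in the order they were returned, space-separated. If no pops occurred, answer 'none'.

push(68): heap contents = [68]
push(11): heap contents = [11, 68]
push(67): heap contents = [11, 67, 68]
pop() → 11: heap contents = [67, 68]
push(61): heap contents = [61, 67, 68]
pop() → 61: heap contents = [67, 68]
push(78): heap contents = [67, 68, 78]
push(60): heap contents = [60, 67, 68, 78]
pop() → 60: heap contents = [67, 68, 78]
push(85): heap contents = [67, 68, 78, 85]
pop() → 67: heap contents = [68, 78, 85]

Answer: 11 61 60 67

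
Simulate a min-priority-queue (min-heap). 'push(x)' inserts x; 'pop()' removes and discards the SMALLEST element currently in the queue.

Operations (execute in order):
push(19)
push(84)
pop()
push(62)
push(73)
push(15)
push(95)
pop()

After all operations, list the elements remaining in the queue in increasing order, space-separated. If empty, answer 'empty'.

push(19): heap contents = [19]
push(84): heap contents = [19, 84]
pop() → 19: heap contents = [84]
push(62): heap contents = [62, 84]
push(73): heap contents = [62, 73, 84]
push(15): heap contents = [15, 62, 73, 84]
push(95): heap contents = [15, 62, 73, 84, 95]
pop() → 15: heap contents = [62, 73, 84, 95]

Answer: 62 73 84 95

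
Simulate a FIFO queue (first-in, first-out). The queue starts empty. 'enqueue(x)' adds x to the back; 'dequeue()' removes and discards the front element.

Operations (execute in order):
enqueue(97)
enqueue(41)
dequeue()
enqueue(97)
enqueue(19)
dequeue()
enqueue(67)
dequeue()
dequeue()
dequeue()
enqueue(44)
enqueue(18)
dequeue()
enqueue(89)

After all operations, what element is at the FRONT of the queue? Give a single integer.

enqueue(97): queue = [97]
enqueue(41): queue = [97, 41]
dequeue(): queue = [41]
enqueue(97): queue = [41, 97]
enqueue(19): queue = [41, 97, 19]
dequeue(): queue = [97, 19]
enqueue(67): queue = [97, 19, 67]
dequeue(): queue = [19, 67]
dequeue(): queue = [67]
dequeue(): queue = []
enqueue(44): queue = [44]
enqueue(18): queue = [44, 18]
dequeue(): queue = [18]
enqueue(89): queue = [18, 89]

Answer: 18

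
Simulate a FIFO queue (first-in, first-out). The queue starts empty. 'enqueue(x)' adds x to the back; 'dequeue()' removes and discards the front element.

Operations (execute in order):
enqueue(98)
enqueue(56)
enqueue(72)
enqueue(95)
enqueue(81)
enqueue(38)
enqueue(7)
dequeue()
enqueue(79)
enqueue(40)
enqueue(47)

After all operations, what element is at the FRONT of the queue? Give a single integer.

enqueue(98): queue = [98]
enqueue(56): queue = [98, 56]
enqueue(72): queue = [98, 56, 72]
enqueue(95): queue = [98, 56, 72, 95]
enqueue(81): queue = [98, 56, 72, 95, 81]
enqueue(38): queue = [98, 56, 72, 95, 81, 38]
enqueue(7): queue = [98, 56, 72, 95, 81, 38, 7]
dequeue(): queue = [56, 72, 95, 81, 38, 7]
enqueue(79): queue = [56, 72, 95, 81, 38, 7, 79]
enqueue(40): queue = [56, 72, 95, 81, 38, 7, 79, 40]
enqueue(47): queue = [56, 72, 95, 81, 38, 7, 79, 40, 47]

Answer: 56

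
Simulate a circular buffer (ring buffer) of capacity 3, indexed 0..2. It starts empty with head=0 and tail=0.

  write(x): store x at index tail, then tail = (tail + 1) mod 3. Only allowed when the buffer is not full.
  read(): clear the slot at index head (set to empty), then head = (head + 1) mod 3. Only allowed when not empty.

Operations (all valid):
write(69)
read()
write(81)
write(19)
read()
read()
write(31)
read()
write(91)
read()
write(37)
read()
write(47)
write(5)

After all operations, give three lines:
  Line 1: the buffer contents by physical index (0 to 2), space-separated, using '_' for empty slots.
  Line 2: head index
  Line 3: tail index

write(69): buf=[69 _ _], head=0, tail=1, size=1
read(): buf=[_ _ _], head=1, tail=1, size=0
write(81): buf=[_ 81 _], head=1, tail=2, size=1
write(19): buf=[_ 81 19], head=1, tail=0, size=2
read(): buf=[_ _ 19], head=2, tail=0, size=1
read(): buf=[_ _ _], head=0, tail=0, size=0
write(31): buf=[31 _ _], head=0, tail=1, size=1
read(): buf=[_ _ _], head=1, tail=1, size=0
write(91): buf=[_ 91 _], head=1, tail=2, size=1
read(): buf=[_ _ _], head=2, tail=2, size=0
write(37): buf=[_ _ 37], head=2, tail=0, size=1
read(): buf=[_ _ _], head=0, tail=0, size=0
write(47): buf=[47 _ _], head=0, tail=1, size=1
write(5): buf=[47 5 _], head=0, tail=2, size=2

Answer: 47 5 _
0
2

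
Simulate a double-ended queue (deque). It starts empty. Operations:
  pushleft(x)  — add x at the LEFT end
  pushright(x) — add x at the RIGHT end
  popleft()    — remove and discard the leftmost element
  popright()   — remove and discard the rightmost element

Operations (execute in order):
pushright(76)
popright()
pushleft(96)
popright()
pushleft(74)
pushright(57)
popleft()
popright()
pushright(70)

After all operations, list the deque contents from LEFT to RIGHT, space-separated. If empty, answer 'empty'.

Answer: 70

Derivation:
pushright(76): [76]
popright(): []
pushleft(96): [96]
popright(): []
pushleft(74): [74]
pushright(57): [74, 57]
popleft(): [57]
popright(): []
pushright(70): [70]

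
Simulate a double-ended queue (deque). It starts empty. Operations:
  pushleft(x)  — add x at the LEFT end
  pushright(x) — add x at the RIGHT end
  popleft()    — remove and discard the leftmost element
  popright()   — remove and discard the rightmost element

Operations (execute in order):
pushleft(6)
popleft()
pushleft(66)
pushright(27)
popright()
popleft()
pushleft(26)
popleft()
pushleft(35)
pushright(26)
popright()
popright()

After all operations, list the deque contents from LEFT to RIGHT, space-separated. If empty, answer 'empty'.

Answer: empty

Derivation:
pushleft(6): [6]
popleft(): []
pushleft(66): [66]
pushright(27): [66, 27]
popright(): [66]
popleft(): []
pushleft(26): [26]
popleft(): []
pushleft(35): [35]
pushright(26): [35, 26]
popright(): [35]
popright(): []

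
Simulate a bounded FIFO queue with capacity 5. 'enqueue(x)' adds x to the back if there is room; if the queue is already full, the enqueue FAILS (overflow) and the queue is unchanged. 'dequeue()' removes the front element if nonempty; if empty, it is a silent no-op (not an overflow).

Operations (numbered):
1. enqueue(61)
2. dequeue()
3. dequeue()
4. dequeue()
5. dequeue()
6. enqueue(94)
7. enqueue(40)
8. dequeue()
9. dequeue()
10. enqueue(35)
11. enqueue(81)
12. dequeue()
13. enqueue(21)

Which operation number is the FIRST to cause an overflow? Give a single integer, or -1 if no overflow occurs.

1. enqueue(61): size=1
2. dequeue(): size=0
3. dequeue(): empty, no-op, size=0
4. dequeue(): empty, no-op, size=0
5. dequeue(): empty, no-op, size=0
6. enqueue(94): size=1
7. enqueue(40): size=2
8. dequeue(): size=1
9. dequeue(): size=0
10. enqueue(35): size=1
11. enqueue(81): size=2
12. dequeue(): size=1
13. enqueue(21): size=2

Answer: -1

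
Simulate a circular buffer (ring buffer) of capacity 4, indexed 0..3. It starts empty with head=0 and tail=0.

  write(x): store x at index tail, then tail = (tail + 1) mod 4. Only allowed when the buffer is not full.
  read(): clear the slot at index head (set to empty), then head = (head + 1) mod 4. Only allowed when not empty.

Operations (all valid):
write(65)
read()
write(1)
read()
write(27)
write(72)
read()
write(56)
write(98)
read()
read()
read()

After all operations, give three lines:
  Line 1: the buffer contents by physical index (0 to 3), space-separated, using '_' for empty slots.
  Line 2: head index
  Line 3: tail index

Answer: _ _ _ _
2
2

Derivation:
write(65): buf=[65 _ _ _], head=0, tail=1, size=1
read(): buf=[_ _ _ _], head=1, tail=1, size=0
write(1): buf=[_ 1 _ _], head=1, tail=2, size=1
read(): buf=[_ _ _ _], head=2, tail=2, size=0
write(27): buf=[_ _ 27 _], head=2, tail=3, size=1
write(72): buf=[_ _ 27 72], head=2, tail=0, size=2
read(): buf=[_ _ _ 72], head=3, tail=0, size=1
write(56): buf=[56 _ _ 72], head=3, tail=1, size=2
write(98): buf=[56 98 _ 72], head=3, tail=2, size=3
read(): buf=[56 98 _ _], head=0, tail=2, size=2
read(): buf=[_ 98 _ _], head=1, tail=2, size=1
read(): buf=[_ _ _ _], head=2, tail=2, size=0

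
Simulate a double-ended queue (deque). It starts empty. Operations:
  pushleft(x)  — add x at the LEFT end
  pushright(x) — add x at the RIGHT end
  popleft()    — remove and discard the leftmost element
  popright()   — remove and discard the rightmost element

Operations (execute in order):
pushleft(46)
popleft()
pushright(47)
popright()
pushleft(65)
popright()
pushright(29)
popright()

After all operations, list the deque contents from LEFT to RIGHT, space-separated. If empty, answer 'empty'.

pushleft(46): [46]
popleft(): []
pushright(47): [47]
popright(): []
pushleft(65): [65]
popright(): []
pushright(29): [29]
popright(): []

Answer: empty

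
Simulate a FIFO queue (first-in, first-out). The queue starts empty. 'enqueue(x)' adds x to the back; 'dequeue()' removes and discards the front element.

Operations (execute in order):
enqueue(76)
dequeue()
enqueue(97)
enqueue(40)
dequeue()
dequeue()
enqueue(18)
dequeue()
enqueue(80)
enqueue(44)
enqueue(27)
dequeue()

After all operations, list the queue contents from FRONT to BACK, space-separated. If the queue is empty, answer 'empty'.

Answer: 44 27

Derivation:
enqueue(76): [76]
dequeue(): []
enqueue(97): [97]
enqueue(40): [97, 40]
dequeue(): [40]
dequeue(): []
enqueue(18): [18]
dequeue(): []
enqueue(80): [80]
enqueue(44): [80, 44]
enqueue(27): [80, 44, 27]
dequeue(): [44, 27]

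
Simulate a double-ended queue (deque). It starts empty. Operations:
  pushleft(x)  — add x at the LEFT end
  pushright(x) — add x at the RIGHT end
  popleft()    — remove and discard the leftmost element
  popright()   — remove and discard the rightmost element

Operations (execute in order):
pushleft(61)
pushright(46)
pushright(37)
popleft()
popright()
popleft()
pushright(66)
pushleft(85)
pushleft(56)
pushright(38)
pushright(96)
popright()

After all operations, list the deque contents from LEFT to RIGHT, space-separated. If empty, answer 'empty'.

pushleft(61): [61]
pushright(46): [61, 46]
pushright(37): [61, 46, 37]
popleft(): [46, 37]
popright(): [46]
popleft(): []
pushright(66): [66]
pushleft(85): [85, 66]
pushleft(56): [56, 85, 66]
pushright(38): [56, 85, 66, 38]
pushright(96): [56, 85, 66, 38, 96]
popright(): [56, 85, 66, 38]

Answer: 56 85 66 38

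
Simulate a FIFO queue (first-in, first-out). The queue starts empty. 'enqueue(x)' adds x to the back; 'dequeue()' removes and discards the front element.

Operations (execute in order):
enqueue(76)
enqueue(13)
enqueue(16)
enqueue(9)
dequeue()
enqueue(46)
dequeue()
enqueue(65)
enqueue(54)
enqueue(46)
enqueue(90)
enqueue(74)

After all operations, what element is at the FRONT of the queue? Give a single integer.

enqueue(76): queue = [76]
enqueue(13): queue = [76, 13]
enqueue(16): queue = [76, 13, 16]
enqueue(9): queue = [76, 13, 16, 9]
dequeue(): queue = [13, 16, 9]
enqueue(46): queue = [13, 16, 9, 46]
dequeue(): queue = [16, 9, 46]
enqueue(65): queue = [16, 9, 46, 65]
enqueue(54): queue = [16, 9, 46, 65, 54]
enqueue(46): queue = [16, 9, 46, 65, 54, 46]
enqueue(90): queue = [16, 9, 46, 65, 54, 46, 90]
enqueue(74): queue = [16, 9, 46, 65, 54, 46, 90, 74]

Answer: 16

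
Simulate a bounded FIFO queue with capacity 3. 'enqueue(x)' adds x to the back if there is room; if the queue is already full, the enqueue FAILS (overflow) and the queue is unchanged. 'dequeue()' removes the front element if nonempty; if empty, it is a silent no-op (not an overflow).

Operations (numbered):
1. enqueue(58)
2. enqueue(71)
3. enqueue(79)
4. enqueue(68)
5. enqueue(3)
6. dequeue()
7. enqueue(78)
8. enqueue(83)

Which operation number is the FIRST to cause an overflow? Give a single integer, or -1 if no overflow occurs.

Answer: 4

Derivation:
1. enqueue(58): size=1
2. enqueue(71): size=2
3. enqueue(79): size=3
4. enqueue(68): size=3=cap → OVERFLOW (fail)
5. enqueue(3): size=3=cap → OVERFLOW (fail)
6. dequeue(): size=2
7. enqueue(78): size=3
8. enqueue(83): size=3=cap → OVERFLOW (fail)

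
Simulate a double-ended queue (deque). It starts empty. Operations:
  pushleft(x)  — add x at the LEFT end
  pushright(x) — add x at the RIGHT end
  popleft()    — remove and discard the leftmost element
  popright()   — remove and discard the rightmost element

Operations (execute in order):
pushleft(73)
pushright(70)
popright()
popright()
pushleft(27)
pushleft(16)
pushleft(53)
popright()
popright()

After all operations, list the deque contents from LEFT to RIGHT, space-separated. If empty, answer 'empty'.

pushleft(73): [73]
pushright(70): [73, 70]
popright(): [73]
popright(): []
pushleft(27): [27]
pushleft(16): [16, 27]
pushleft(53): [53, 16, 27]
popright(): [53, 16]
popright(): [53]

Answer: 53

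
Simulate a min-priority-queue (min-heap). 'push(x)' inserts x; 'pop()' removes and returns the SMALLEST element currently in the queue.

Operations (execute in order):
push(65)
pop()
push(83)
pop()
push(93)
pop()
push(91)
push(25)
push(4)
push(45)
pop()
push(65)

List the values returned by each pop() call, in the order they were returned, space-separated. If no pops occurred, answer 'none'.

Answer: 65 83 93 4

Derivation:
push(65): heap contents = [65]
pop() → 65: heap contents = []
push(83): heap contents = [83]
pop() → 83: heap contents = []
push(93): heap contents = [93]
pop() → 93: heap contents = []
push(91): heap contents = [91]
push(25): heap contents = [25, 91]
push(4): heap contents = [4, 25, 91]
push(45): heap contents = [4, 25, 45, 91]
pop() → 4: heap contents = [25, 45, 91]
push(65): heap contents = [25, 45, 65, 91]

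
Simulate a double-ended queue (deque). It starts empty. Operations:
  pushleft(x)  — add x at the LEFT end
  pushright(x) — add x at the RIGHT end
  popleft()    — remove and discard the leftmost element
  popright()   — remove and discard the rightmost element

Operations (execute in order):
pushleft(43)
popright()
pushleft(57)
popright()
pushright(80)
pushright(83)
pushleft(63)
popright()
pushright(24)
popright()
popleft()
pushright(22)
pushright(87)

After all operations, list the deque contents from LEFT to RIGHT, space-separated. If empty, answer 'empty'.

pushleft(43): [43]
popright(): []
pushleft(57): [57]
popright(): []
pushright(80): [80]
pushright(83): [80, 83]
pushleft(63): [63, 80, 83]
popright(): [63, 80]
pushright(24): [63, 80, 24]
popright(): [63, 80]
popleft(): [80]
pushright(22): [80, 22]
pushright(87): [80, 22, 87]

Answer: 80 22 87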